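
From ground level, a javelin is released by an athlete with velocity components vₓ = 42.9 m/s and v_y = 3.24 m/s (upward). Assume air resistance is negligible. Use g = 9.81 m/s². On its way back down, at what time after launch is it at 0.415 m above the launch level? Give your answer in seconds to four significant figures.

Height y(t) = 3.240 t − 4.905 t² = 0.415 gives 4.905 t² − 3.240 t + 0.415 = 0.
t = [3.240 ± √(3.240² − 2·9.81·0.415)] / 9.81 = (3.240 ± 1.535) / 9.81, so t = 0.1738 s or t = 0.4867 s.
The descending-branch root is 0.4867 s.

0.4867 s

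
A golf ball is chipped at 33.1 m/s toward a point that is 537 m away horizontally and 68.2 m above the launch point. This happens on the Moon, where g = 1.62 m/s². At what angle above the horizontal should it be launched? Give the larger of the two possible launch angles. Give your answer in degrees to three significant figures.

Trajectory: y = x tanθ − g x² (1 + tan²θ)/(2v₀²). With x = 537, y = 68.2, v₀ = 33.1, g = 1.62:
213.2 tan²θ − 537 tanθ + (281.4) = 0.
tanθ = [537 ± √(537² − 4 × 213.2 × (281.4))] / (2 × 213.2) = (537 ± 220.0) / 426.4, giving tanθ = 0.7434 or 1.775.
θ = 36.63° or 60.61°; the larger is 60.61°.

60.6°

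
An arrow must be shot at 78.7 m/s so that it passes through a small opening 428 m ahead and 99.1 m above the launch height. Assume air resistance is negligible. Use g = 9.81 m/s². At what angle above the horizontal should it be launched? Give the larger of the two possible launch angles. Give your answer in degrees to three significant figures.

Trajectory: y = x tanθ − g x² (1 + tan²θ)/(2v₀²). With x = 428, y = 99.1, v₀ = 78.7, g = 9.81:
145.1 tan²θ − 428 tanθ + (244.2) = 0.
tanθ = [428 ± √(428² − 4 × 145.1 × (244.2))] / (2 × 145.1) = (428 ± 203.7) / 290.1, giving tanθ = 0.7730 or 2.177.
θ = 37.71° or 65.33°; the larger is 65.33°.

65.3°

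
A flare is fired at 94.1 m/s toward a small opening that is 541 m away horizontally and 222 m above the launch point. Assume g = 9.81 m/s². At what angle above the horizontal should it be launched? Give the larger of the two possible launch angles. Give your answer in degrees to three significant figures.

Trajectory: y = x tanθ − g x² (1 + tan²θ)/(2v₀²). With x = 541, y = 222, v₀ = 94.1, g = 9.81:
162.1 tan²θ − 541 tanθ + (384.1) = 0.
tanθ = [541 ± √(541² − 4 × 162.1 × (384.1))] / (2 × 162.1) = (541 ± 208.7) / 324.3, giving tanθ = 1.025 or 2.312.
θ = 45.70° or 66.61°; the larger is 66.61°.

66.6°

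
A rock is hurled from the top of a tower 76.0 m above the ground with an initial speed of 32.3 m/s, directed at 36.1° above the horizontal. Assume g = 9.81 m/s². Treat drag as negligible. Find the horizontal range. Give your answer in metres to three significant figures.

165 m

Resolve: vₓ = 32.30 cos 36.1° = 26.10 m/s and v_y0 = 32.30 sin 36.1° = 19.03 m/s.
The projectile lands when y = 76.0 + (19.03) t − ½·9.81·t² = 0. Positive root: t = (19.03 + √(19.03² + 2·9.81·76.0)) / 9.81 = (19.03 + 43.05) / 9.81 = 6.328 s.
Horizontal distance: R = vₓ t = 26.10 × 6.328 = 165.2 m.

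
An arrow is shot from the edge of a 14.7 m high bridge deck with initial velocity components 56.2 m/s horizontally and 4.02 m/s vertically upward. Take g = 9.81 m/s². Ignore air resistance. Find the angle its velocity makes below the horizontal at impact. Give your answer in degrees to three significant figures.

17.3°

With up positive and y = 0 at the ground: y(t) = 14.7 + (4.020) t − 4.905 t². Setting y = 0 and taking the positive root: t = [4.020 + √(4.020² + 2·9.81·14.7)] / 9.81 = (4.020 + 17.45) / 9.81 = 2.189 s.
At impact: v_y = v_y0 − g t = −17.45 m/s; vₓ = 56.20 m/s.
Angle below horizontal: arctan(|v_y|/vₓ) = arctan(17.45/56.20) = 17.25°.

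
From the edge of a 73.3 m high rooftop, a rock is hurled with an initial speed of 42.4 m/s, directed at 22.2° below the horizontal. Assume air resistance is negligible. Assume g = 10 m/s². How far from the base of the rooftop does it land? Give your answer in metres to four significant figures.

Components: vₓ = 42.40 cos 22.2° = 39.26 m/s, v_y0 = −16.02 m/s (downward).
Vertical motion (up positive, ground at y = 0): 5.000 t² − (−16.02) t − 73.3 = 0, so t = (−16.02 + √(16.02² + 2·10.0·73.3)) / 10.0 = (−16.02 + 41.50) / 10.0 = 2.548 s.
Horizontal distance: R = vₓ t = 39.26 × 2.548 = 100.0 m.

100.0 m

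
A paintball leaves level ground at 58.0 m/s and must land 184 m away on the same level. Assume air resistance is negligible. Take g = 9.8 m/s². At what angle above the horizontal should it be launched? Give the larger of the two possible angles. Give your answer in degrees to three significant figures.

73.8°

R = v₀² sin 2θ / g gives sin 2θ = gR/v₀² = 9.80·184/58.0² = 0.5360.
2θ = 32.41° or 180° − 32.41° = 147.6°, so θ = 16.21° or 73.79°.
The larger angle is 73.79°.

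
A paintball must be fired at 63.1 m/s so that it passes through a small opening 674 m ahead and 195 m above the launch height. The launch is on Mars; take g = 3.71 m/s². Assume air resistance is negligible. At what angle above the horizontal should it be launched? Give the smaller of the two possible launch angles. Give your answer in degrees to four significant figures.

Trajectory: y = x tanθ − g x² (1 + tan²θ)/(2v₀²). With x = 674, y = 195, v₀ = 63.1, g = 3.71:
211.6 tan²θ − 674 tanθ + (406.6) = 0.
tanθ = [674 ± √(674² − 4 × 211.6 × (406.6))] / (2 × 211.6) = (674 ± 331.7) / 423.3, giving tanθ = 0.8087 or 2.376.
θ = 38.96° or 67.17°; the smaller is 38.96°.

38.96°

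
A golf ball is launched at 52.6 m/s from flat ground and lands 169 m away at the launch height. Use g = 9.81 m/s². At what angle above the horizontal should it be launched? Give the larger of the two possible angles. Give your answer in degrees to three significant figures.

71.6°

Level-ground range R = v₀² sin(2θ)/g ⇒ sin(2θ) = gR/v₀² = 9.81 × 169 / 52.6² = 0.5992.
2θ = 36.81° or 180° − 36.81° = 143.2°, so θ = 18.41° or 71.59°.
The larger angle is 71.59°.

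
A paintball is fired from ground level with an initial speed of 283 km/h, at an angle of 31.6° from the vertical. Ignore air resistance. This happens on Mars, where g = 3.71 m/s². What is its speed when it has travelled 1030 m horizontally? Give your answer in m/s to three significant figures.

48.6 m/s

Convert: 283 km/h = 283/3.6 = 78.61 m/s.
Horizontal component vₓ = 78.61 sin 31.6° = 41.19 m/s; vertical v_y0 = 78.61 cos 31.6° = 66.96 m/s.
Time to reach x = 1030 m: t = x/vₓ = 1030/41.19 = 25.01 s.
Vertical velocity there: v_y = v_y0 − g t = 66.96 − 3.71 × 25.01 = −25.81 m/s.
Speed: √(vₓ² + v_y²) = √(41.19² + 25.81²) = 48.61 m/s.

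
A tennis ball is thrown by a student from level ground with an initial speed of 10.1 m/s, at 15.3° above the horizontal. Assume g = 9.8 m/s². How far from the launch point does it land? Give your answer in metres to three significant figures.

5.30 m

vₓ = 10.10 cos 15.3° = 9.742 m/s; v_y0 = 10.10 sin 15.3° = 2.665 m/s.
Time aloft: T = 2 v_y0 / g = 2 × 2.665 / 9.80 = 0.5439 s.
Range: R = vₓ T = 9.742 × 0.5439 = 5.299 m.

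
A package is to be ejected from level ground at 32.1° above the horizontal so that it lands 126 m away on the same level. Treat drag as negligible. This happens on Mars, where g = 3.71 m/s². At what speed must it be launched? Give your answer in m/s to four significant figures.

22.79 m/s

From R = (v₀² / g) sin 2θ: v₀ = √(gR / sin 2θ).
v₀ = √(3.71 × 126 / sin 64.20°) = √(467.5 / 0.9003) = √519.22 = 22.79 m/s.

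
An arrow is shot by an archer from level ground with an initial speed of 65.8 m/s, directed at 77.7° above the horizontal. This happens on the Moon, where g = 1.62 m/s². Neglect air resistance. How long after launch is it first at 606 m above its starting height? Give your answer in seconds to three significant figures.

10.9 s

vₓ = 65.80 cos 77.7° = 14.02 m/s; v_y0 = 65.80 sin 77.7° = 64.29 m/s.
Set y = v_y0 t − ½ g t² = 606: 0.8100 t² − 64.29 t + 606 = 0.
Quadratic formula: t = (64.29 ± √2169.7) / 1.62 = (64.29 ± 46.58) / 1.62 → t = 10.93 s or 68.44 s.
The first (ascending) time is 10.93 s.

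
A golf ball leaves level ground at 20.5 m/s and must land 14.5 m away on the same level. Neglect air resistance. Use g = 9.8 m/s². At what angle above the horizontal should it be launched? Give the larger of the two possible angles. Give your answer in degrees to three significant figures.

80.1°

R = v₀² sin 2θ / g gives sin 2θ = gR/v₀² = 9.80·14.5/20.5² = 0.3381.
2θ = 19.76° or 180° − 19.76° = 160.2°, so θ = 9.882° or 80.12°.
The larger angle is 80.12°.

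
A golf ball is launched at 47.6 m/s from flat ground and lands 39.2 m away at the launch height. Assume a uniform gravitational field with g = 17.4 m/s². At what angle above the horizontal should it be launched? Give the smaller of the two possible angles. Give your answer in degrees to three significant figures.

8.76°

R = v₀² sin 2θ / g gives sin 2θ = gR/v₀² = 17.4·39.2/47.6² = 0.3010.
2θ = 17.52° or 180° − 17.52° = 162.5°, so θ = 8.760° or 81.24°.
The smaller angle is 8.760°.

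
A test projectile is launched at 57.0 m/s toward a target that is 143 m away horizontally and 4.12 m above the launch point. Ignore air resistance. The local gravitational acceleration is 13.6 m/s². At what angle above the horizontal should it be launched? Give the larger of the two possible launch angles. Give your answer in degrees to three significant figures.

71.4°

Trajectory: y = x tanθ − g x² (1 + tan²θ)/(2v₀²). With x = 143, y = 4.12, v₀ = 57.0, g = 13.6:
42.80 tan²θ − 143 tanθ + (46.92) = 0.
tanθ = [143 ± √(143² − 4 × 42.80 × (46.92))] / (2 × 42.80) = (143 ± 111.4) / 85.60, giving tanθ = 0.3688 or 2.972.
θ = 20.24° or 71.41°; the larger is 71.41°.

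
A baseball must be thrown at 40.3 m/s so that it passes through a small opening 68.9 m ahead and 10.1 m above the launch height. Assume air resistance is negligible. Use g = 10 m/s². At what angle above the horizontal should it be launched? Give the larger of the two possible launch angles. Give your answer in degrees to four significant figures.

76.98°

Trajectory: y = x tanθ − g x² (1 + tan²θ)/(2v₀²). With x = 68.9, y = 10.1, v₀ = 40.3, g = 10.0:
14.61 tan²θ − 68.9 tanθ + (24.71) = 0.
tanθ = [68.9 ± √(68.9² − 4 × 14.61 × (24.71))] / (2 × 14.61) = (68.9 ± 57.47) / 29.23, giving tanθ = 0.3912 or 4.323.
θ = 21.36° or 76.98°; the larger is 76.98°.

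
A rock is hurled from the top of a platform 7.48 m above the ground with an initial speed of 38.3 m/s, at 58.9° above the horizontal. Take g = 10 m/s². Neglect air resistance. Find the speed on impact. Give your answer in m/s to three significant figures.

40.2 m/s

Resolve: vₓ = 38.30 cos 58.9° = 19.78 m/s and v_y0 = 38.30 sin 58.9° = 32.80 m/s.
The projectile lands when y = 7.48 + (32.80) t − ½·10.0·t² = 0. Positive root: t = (32.80 + √(32.80² + 2·10.0·7.48)) / 10.0 = (32.80 + 35.00) / 10.0 = 6.780 s.
Vertical velocity at impact: v_y = v_y0 − g t = 32.80 − 10.0 × 6.780 = −35.00 m/s.
Speed: |v| = √(vₓ² + v_y²) = √(19.78² + 35.00²) = 40.21 m/s.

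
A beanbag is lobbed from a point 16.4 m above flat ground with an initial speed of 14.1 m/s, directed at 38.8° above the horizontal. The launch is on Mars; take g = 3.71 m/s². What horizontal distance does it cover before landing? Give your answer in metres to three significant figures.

68.0 m

Components: vₓ = 14.10 cos 38.8° = 10.99 m/s, v_y0 = 14.10 sin 38.8° = 8.835 m/s.
The projectile lands when y = 16.4 + (8.835) t − ½·3.71·t² = 0. Positive root: t = (8.835 + √(8.835² + 2·3.71·16.4)) / 3.71 = (8.835 + 14.13) / 3.71 = 6.191 s.
Horizontal distance: R = vₓ t = 10.99 × 6.191 = 68.03 m.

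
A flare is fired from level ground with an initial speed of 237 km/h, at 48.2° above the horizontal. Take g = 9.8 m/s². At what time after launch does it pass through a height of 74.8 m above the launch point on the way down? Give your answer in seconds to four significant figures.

Convert: 237 km/h = 237/3.6 = 65.83 m/s.
Resolve: vₓ = 65.83 cos 48.2° = 43.88 m/s and v_y0 = 65.83 sin 48.2° = 49.08 m/s.
Height y(t) = 49.08 t − 4.900 t² = 74.8 gives 4.900 t² − 49.08 t + 74.8 = 0.
t = [49.08 ± √(49.08² − 2·9.80·74.8)] / 9.80 = (49.08 ± 30.70) / 9.80, so t = 1.875 s or t = 8.141 s.
The descending-branch root is 8.141 s.

8.141 s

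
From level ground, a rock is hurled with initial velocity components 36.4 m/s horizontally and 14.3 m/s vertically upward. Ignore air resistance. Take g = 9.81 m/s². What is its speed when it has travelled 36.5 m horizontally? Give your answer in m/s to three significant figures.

36.7 m/s

Time to reach x = 36.5 m: t = x/vₓ = 36.5/36.40 = 1.003 s.
Vertical velocity there: v_y = v_y0 − g t = 14.30 − 9.81 × 1.003 = 4.463 m/s.
Speed: √(vₓ² + v_y²) = √(36.40² + 4.463²) = 36.67 m/s.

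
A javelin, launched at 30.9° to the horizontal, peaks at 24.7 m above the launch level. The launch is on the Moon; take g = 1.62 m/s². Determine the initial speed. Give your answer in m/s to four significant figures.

17.42 m/s

At the peak v_y = 0, so v_y0 = √(2gH) = √(2 × 1.62 × 24.7) = 8.946 m/s.
v_y0 = v₀ sin θ ⇒ v₀ = 8.946 / sin 30.9° = 17.42 m/s.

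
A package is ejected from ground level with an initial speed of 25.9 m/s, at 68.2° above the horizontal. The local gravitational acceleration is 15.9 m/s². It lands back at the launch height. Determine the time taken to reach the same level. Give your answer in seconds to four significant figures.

3.025 s

Horizontal component vₓ = 25.90 cos 68.2° = 9.618 m/s; vertical v_y0 = 25.90 sin 68.2° = 24.05 m/s.
It returns to y = 0 when t = 2 v_y0 / g = 2(24.05)/15.9 = 3.025 s.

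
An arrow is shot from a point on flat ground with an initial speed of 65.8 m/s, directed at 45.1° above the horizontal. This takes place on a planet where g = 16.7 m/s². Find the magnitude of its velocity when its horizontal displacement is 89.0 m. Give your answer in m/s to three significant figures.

Horizontal component vₓ = 65.80 cos 45.1° = 46.45 m/s; vertical v_y0 = 65.80 sin 45.1° = 46.61 m/s.
x = vₓ t ⇒ t = 89.0/46.45 = 1.916 s.
Vertical velocity there: v_y = v_y0 − g t = 46.61 − 16.7 × 1.916 = 14.61 m/s.
Speed: √(vₓ² + v_y²) = √(46.45² + 14.61²) = 48.69 m/s.

48.7 m/s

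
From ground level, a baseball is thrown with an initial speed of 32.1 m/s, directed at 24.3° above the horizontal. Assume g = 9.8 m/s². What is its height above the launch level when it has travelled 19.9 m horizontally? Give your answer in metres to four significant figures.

6.718 m

Resolve: vₓ = 32.10 cos 24.3° = 29.26 m/s and v_y0 = 32.10 sin 24.3° = 13.21 m/s.
x = vₓ t ⇒ t = 19.9/29.26 = 0.6802 s.
Height: y = v_y0 t − ½ g t² = 13.21 × 0.6802 − 4.900 × 0.6802² = 8.985 − 2.267 = 6.718 m.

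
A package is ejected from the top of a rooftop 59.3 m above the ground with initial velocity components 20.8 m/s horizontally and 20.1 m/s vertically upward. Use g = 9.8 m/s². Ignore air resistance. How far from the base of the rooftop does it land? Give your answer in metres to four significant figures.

126.7 m

With up positive and y = 0 at the ground: y(t) = 59.3 + (20.10) t − 4.900 t². Setting y = 0 and taking the positive root: t = [20.10 + √(20.10² + 2·9.80·59.3)] / 9.80 = (20.10 + 39.58) / 9.80 = 6.089 s.
Horizontal distance: R = vₓ t = 20.80 × 6.089 = 126.7 m.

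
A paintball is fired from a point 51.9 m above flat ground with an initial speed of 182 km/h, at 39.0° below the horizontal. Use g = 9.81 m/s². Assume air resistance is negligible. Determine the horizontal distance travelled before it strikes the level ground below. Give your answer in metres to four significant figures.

53.05 m

Convert: 182 km/h = 182/3.6 = 50.56 m/s.
Components: vₓ = 50.56 cos 39.0° = 39.29 m/s, v_y0 = −31.82 m/s (downward).
With up positive and y = 0 at the ground: y(t) = 51.9 + (−31.82) t − 4.905 t². Setting y = 0 and taking the positive root: t = [−31.82 + √(31.82² + 2·9.81·51.9)] / 9.81 = (−31.82 + 45.06) / 9.81 = 1.350 s.
Horizontal distance: R = vₓ t = 39.29 × 1.350 = 53.05 m.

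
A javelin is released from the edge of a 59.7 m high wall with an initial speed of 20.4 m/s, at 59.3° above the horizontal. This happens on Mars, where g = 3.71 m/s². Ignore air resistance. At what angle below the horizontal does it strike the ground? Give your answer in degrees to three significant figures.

Components: vₓ = 20.40 cos 59.3° = 10.42 m/s, v_y0 = 20.40 sin 59.3° = 17.54 m/s.
Vertical motion (up positive, ground at y = 0): 1.855 t² − (17.54) t − 59.7 = 0, so t = (17.54 + √(17.54² + 2·3.71·59.7)) / 3.71 = (17.54 + 27.40) / 3.71 = 12.11 s.
At impact: v_y = v_y0 − g t = −27.40 m/s; vₓ = 10.42 m/s.
Angle below horizontal: arctan(|v_y|/vₓ) = arctan(27.40/10.42) = 69.19°.

69.2°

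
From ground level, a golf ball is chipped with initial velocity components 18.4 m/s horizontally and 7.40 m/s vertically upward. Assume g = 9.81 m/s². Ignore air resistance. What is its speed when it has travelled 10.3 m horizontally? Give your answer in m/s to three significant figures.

18.5 m/s

Time to reach x = 10.3 m: t = x/vₓ = 10.3/18.40 = 0.5598 s.
Vertical velocity there: v_y = v_y0 − g t = 7.400 − 9.81 × 0.5598 = 1.909 m/s.
Speed: √(vₓ² + v_y²) = √(18.40² + 1.909²) = 18.50 m/s.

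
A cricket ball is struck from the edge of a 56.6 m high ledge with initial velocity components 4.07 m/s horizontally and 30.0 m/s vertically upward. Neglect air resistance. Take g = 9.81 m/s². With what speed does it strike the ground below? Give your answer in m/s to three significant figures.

The projectile lands when y = 56.6 + (30.00) t − ½·9.81·t² = 0. Positive root: t = (30.00 + √(30.00² + 2·9.81·56.6)) / 9.81 = (30.00 + 44.84) / 9.81 = 7.629 s.
Vertical velocity at impact: v_y = v_y0 − g t = 30.00 − 9.81 × 7.629 = −44.84 m/s.
Speed: |v| = √(vₓ² + v_y²) = √(4.070² + 44.84²) = 45.02 m/s.

45.0 m/s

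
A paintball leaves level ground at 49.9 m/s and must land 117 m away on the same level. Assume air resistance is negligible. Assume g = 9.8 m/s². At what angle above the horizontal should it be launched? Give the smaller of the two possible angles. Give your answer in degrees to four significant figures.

13.71°

R = v₀² sin 2θ / g gives sin 2θ = gR/v₀² = 9.80·117/49.9² = 0.4605.
2θ = 27.42° or 180° − 27.42° = 152.6°, so θ = 13.71° or 76.29°.
The smaller angle is 13.71°.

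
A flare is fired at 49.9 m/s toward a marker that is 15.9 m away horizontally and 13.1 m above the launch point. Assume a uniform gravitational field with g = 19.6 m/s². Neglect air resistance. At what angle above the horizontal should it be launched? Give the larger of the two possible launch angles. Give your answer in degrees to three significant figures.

86.2°

Trajectory: y = x tanθ − g x² (1 + tan²θ)/(2v₀²). With x = 15.9, y = 13.1, v₀ = 49.9, g = 19.6:
0.9950 tan²θ − 15.9 tanθ + (14.09) = 0.
tanθ = [15.9 ± √(15.9² − 4 × 0.9950 × (14.09))] / (2 × 0.9950) = (15.9 ± 14.03) / 1.990, giving tanθ = 0.9420 or 15.04.
θ = 43.29° or 86.20°; the larger is 86.20°.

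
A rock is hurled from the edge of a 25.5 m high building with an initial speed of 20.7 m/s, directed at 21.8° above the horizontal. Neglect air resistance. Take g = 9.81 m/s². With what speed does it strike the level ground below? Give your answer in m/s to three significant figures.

30.5 m/s

Resolve: vₓ = 20.70 cos 21.8° = 19.22 m/s and v_y0 = 20.70 sin 21.8° = 7.687 m/s.
The projectile lands when y = 25.5 + (7.687) t − ½·9.81·t² = 0. Positive root: t = (7.687 + √(7.687² + 2·9.81·25.5)) / 9.81 = (7.687 + 23.65) / 9.81 = 3.195 s.
Vertical velocity at impact: v_y = v_y0 − g t = 7.687 − 9.81 × 3.195 = −23.65 m/s.
Speed: |v| = √(vₓ² + v_y²) = √(19.22² + 23.65²) = 30.48 m/s.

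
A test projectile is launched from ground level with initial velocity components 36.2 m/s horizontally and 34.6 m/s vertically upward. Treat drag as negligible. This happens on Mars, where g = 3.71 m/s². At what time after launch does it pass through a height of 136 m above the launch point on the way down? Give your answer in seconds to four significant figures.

13.02 s

Require v_y0 t − ½ g t² = 136, i.e. 1.855 t² − 34.60 t + 136 = 0.
Quadratic formula: t = (34.60 ± √188.04) / 3.71 = (34.60 ± 13.71) / 3.71 → t = 5.630 s or 13.02 s.
The descending-branch root is 13.02 s.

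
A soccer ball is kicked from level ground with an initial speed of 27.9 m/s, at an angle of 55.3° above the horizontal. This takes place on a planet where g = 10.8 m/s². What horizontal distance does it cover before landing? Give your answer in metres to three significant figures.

67.5 m

Resolve: vₓ = 27.90 cos 55.3° = 15.88 m/s and v_y0 = 27.90 sin 55.3° = 22.94 m/s.
Flight time T = 2 v_y0 / g = 4.248 s.
Horizontal distance R = vₓ T = 15.88 × 4.248 = 67.47 m.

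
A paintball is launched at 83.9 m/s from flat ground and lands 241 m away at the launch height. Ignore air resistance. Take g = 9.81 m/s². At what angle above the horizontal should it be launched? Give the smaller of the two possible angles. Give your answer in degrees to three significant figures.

9.81°

From R = (v₀²/g) sin 2θ: sin 2θ = 9.81 × 241 / 7039.2 = 0.3359.
2θ = 19.63° or 180° − 19.63° = 160.4°, so θ = 9.813° or 80.19°.
The smaller angle is 9.813°.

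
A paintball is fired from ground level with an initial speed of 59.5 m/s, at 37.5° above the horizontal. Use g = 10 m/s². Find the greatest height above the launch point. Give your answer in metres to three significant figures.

Components: vₓ = 59.50 cos 37.5° = 47.20 m/s, v_y0 = 59.50 sin 37.5° = 36.22 m/s.
At the apex v_y = 0, so H = v_y0²/(2g) = 36.22²/20.00 = 65.60 m.

65.6 m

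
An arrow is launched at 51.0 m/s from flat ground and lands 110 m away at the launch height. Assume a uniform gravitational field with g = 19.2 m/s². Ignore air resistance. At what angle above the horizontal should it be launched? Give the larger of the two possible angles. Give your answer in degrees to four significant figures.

62.85°

From R = (v₀²/g) sin 2θ: sin 2θ = 19.2 × 110 / 2601.0 = 0.8120.
2θ = 54.29° or 180° − 54.29° = 125.7°, so θ = 27.15° or 62.85°.
The larger angle is 62.85°.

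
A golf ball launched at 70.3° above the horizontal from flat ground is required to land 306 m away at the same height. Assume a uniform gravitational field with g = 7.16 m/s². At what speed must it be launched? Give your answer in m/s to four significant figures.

58.75 m/s

On level ground R = v₀² sin 2θ / g ⇒ v₀ = √(gR / sin 2θ).
v₀ = √(7.16 × 306 / sin 140.6°) = √(2191 / 0.6347) = √3451.8 = 58.75 m/s.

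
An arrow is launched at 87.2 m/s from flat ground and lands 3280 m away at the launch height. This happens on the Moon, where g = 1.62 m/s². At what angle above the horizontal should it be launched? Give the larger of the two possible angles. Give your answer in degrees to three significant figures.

From R = (v₀²/g) sin 2θ: sin 2θ = 1.62 × 3280 / 7603.8 = 0.6988.
2θ = 44.33° or 180° − 44.33° = 135.7°, so θ = 22.17° or 67.83°.
The larger angle is 67.83°.

67.8°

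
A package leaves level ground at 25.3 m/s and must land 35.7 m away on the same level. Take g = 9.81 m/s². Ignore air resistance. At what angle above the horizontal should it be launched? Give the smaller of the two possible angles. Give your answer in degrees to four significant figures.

Level-ground range R = v₀² sin(2θ)/g ⇒ sin(2θ) = gR/v₀² = 9.81 × 35.7 / 25.3² = 0.5471.
2θ = 33.17° or 180° − 33.17° = 146.8°, so θ = 16.59° or 73.41°.
The smaller angle is 16.59°.

16.59°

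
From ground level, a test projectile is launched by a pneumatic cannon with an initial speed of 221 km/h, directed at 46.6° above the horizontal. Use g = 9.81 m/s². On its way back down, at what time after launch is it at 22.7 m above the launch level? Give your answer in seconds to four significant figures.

Convert: 221 km/h = 221/3.6 = 61.39 m/s.
Horizontal component vₓ = 61.39 cos 46.6° = 42.18 m/s; vertical v_y0 = 61.39 sin 46.6° = 44.60 m/s.
Require v_y0 t − ½ g t² = 22.7, i.e. 4.905 t² − 44.60 t + 22.7 = 0.
Quadratic formula: t = (44.60 ± √1544.1) / 9.81 = (44.60 ± 39.30) / 9.81 → t = 0.5411 s or 8.552 s.
The descending-branch root is 8.552 s.

8.552 s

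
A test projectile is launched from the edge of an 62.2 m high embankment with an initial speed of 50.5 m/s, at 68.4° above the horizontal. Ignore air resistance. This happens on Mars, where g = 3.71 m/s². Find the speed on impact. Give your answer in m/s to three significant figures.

Horizontal component vₓ = 50.50 cos 68.4° = 18.59 m/s; vertical v_y0 = 50.50 sin 68.4° = 46.95 m/s.
Vertical motion (up positive, ground at y = 0): 1.855 t² − (46.95) t − 62.2 = 0, so t = (46.95 + √(46.95² + 2·3.71·62.2)) / 3.71 = (46.95 + 51.64) / 3.71 = 26.57 s.
Vertical velocity at impact: v_y = v_y0 − g t = 46.95 − 3.71 × 26.57 = −51.64 m/s.
Speed: |v| = √(vₓ² + v_y²) = √(18.59² + 51.64²) = 54.88 m/s.

54.9 m/s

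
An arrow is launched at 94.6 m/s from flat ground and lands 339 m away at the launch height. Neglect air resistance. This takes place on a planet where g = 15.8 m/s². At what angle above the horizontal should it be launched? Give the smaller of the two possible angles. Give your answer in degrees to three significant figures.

18.4°

R = v₀² sin 2θ / g gives sin 2θ = gR/v₀² = 15.8·339/94.6² = 0.5985.
2θ = 36.76° or 180° − 36.76° = 143.2°, so θ = 18.38° or 71.62°.
The smaller angle is 18.38°.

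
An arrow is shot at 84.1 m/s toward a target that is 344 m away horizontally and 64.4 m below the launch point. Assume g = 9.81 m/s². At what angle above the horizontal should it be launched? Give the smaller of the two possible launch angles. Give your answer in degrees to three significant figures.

Trajectory: y = x tanθ − g x² (1 + tan²θ)/(2v₀²). With x = 344, y = −64.4, v₀ = 84.1, g = 9.81:
82.07 tan²θ − 344 tanθ + (17.67) = 0.
tanθ = [344 ± √(344² − 4 × 82.07 × (17.67))] / (2 × 82.07) = (344 ± 335.5) / 164.1, giving tanθ = 0.05200 or 4.140.
θ = 2.977° or 76.42°; the smaller is 2.977°.

2.98°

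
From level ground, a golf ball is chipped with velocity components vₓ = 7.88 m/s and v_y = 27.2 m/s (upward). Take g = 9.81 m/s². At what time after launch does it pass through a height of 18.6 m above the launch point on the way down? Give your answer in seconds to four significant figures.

4.746 s

Set y = v_y0 t − ½ g t² = 18.6: 4.905 t² − 27.20 t + 18.6 = 0.
t = [27.20 ± √(27.20² − 2·9.81·18.6)] / 9.81 = (27.20 ± 19.36) / 9.81, so t = 0.7989 s or t = 4.746 s.
The descending-branch root is 4.746 s.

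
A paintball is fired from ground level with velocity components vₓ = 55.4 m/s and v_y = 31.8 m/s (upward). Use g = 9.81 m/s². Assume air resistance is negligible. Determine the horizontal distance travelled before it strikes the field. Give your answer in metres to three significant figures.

Flight time T = 2 v_y0 / g = 6.483 s.
Range: R = vₓ T = 55.40 × 6.483 = 359.2 m.

359 m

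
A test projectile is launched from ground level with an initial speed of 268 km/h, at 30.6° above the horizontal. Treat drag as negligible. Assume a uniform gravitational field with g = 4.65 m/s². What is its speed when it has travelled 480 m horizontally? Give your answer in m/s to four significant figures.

Convert: 268 km/h = 268/3.6 = 74.44 m/s.
Components: vₓ = 74.44 cos 30.6° = 64.08 m/s, v_y0 = 74.44 sin 30.6° = 37.90 m/s.
At x = 480 m, t = x/vₓ = 480/64.08 = 7.491 s.
Vertical velocity there: v_y = v_y0 − g t = 37.90 − 4.65 × 7.491 = 3.062 m/s.
Speed: √(vₓ² + v_y²) = √(64.08² + 3.062²) = 64.15 m/s.

64.15 m/s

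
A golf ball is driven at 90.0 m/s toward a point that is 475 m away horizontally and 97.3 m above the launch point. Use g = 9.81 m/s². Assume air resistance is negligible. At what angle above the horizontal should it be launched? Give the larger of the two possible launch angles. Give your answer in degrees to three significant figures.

70.9°

Trajectory: y = x tanθ − g x² (1 + tan²θ)/(2v₀²). With x = 475, y = 97.3, v₀ = 90.0, g = 9.81:
136.6 tan²θ − 475 tanθ + (233.9) = 0.
tanθ = [475 ± √(475² − 4 × 136.6 × (233.9))] / (2 × 136.6) = (475 ± 312.7) / 273.3, giving tanθ = 0.5940 or 2.883.
θ = 30.71° or 70.87°; the larger is 70.87°.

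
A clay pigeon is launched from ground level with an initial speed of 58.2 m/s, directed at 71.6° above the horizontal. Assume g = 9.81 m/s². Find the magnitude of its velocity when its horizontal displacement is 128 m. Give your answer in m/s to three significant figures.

22.6 m/s

Horizontal component vₓ = 58.20 cos 71.6° = 18.37 m/s; vertical v_y0 = 58.20 sin 71.6° = 55.22 m/s.
Time to reach x = 128 m: t = x/vₓ = 128/18.37 = 6.968 s.
Vertical velocity there: v_y = v_y0 − g t = 55.22 − 9.81 × 6.968 = −13.13 m/s.
Speed: √(vₓ² + v_y²) = √(18.37² + 13.13²) = 22.58 m/s.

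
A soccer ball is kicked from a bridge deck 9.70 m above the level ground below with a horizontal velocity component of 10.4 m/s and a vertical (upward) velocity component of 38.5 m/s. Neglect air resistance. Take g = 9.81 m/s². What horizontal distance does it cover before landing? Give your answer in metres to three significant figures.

84.2 m

The projectile lands when y = 9.70 + (38.50) t − ½·9.81·t² = 0. Positive root: t = (38.50 + √(38.50² + 2·9.81·9.70)) / 9.81 = (38.50 + 40.90) / 9.81 = 8.093 s.
Horizontal distance: R = vₓ t = 10.40 × 8.093 = 84.17 m.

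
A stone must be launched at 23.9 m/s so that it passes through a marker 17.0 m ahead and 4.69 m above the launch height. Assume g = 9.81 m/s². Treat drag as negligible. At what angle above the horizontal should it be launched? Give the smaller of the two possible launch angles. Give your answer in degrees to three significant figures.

Trajectory: y = x tanθ − g x² (1 + tan²θ)/(2v₀²). With x = 17.0, y = 4.69, v₀ = 23.9, g = 9.81:
2.482 tan²θ − 17.0 tanθ + (7.172) = 0.
tanθ = [17.0 ± √(17.0² − 4 × 2.482 × (7.172))] / (2 × 2.482) = (17.0 ± 14.76) / 4.963, giving tanθ = 0.4516 or 6.399.
θ = 24.31° or 81.12°; the smaller is 24.31°.

24.3°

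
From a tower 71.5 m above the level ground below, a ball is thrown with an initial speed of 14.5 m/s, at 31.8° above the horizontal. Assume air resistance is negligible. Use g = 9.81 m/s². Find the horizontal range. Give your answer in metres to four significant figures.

57.62 m

Components: vₓ = 14.50 cos 31.8° = 12.32 m/s, v_y0 = 14.50 sin 31.8° = 7.641 m/s.
Vertical motion (up positive, ground at y = 0): 4.905 t² − (7.641) t − 71.5 = 0, so t = (7.641 + √(7.641² + 2·9.81·71.5)) / 9.81 = (7.641 + 38.23) / 9.81 = 4.676 s.
Horizontal distance: R = vₓ t = 12.32 × 4.676 = 57.62 m.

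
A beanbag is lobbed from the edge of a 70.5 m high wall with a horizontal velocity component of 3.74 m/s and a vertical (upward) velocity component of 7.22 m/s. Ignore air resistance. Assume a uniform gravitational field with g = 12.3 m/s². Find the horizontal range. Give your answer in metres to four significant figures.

15.05 m

Vertical motion (up positive, ground at y = 0): 6.150 t² − (7.220) t − 70.5 = 0, so t = (7.220 + √(7.220² + 2·12.3·70.5)) / 12.3 = (7.220 + 42.27) / 12.3 = 4.023 s.
Horizontal distance: R = vₓ t = 3.740 × 4.023 = 15.05 m.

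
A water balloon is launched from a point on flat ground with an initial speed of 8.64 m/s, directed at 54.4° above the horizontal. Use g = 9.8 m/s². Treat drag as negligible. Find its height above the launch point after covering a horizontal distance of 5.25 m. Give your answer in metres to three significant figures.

1.99 m

Horizontal component vₓ = 8.640 cos 54.4° = 5.030 m/s; vertical v_y0 = 8.640 sin 54.4° = 7.025 m/s.
Time to reach x = 5.25 m: t = x/vₓ = 5.25/5.030 = 1.044 s.
Height: y = v_y0 t − ½ g t² = 7.025 × 1.044 − 4.900 × 1.044² = 7.333 − 5.339 = 1.994 m.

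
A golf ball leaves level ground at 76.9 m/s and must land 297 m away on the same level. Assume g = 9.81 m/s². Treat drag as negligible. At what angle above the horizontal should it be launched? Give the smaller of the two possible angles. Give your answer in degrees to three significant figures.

14.8°

Level-ground range R = v₀² sin(2θ)/g ⇒ sin(2θ) = gR/v₀² = 9.81 × 297 / 76.9² = 0.4927.
2θ = 29.52° or 180° − 29.52° = 150.5°, so θ = 14.76° or 75.24°.
The smaller angle is 14.76°.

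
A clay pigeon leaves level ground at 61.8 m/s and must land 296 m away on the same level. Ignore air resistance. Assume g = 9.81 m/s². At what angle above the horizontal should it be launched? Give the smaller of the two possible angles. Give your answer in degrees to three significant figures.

Level-ground range R = v₀² sin(2θ)/g ⇒ sin(2θ) = gR/v₀² = 9.81 × 296 / 61.8² = 0.7603.
2θ = 49.49° or 180° − 49.49° = 130.5°, so θ = 24.75° or 65.25°.
The smaller angle is 24.75°.

24.7°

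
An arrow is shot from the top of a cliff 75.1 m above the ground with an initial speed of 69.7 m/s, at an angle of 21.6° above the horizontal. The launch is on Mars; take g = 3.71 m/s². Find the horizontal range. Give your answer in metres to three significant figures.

1060 m

Components: vₓ = 69.70 cos 21.6° = 64.81 m/s, v_y0 = 69.70 sin 21.6° = 25.66 m/s.
Vertical motion (up positive, ground at y = 0): 1.855 t² − (25.66) t − 75.1 = 0, so t = (25.66 + √(25.66² + 2·3.71·75.1)) / 3.71 = (25.66 + 34.87) / 3.71 = 16.31 s.
Horizontal distance: R = vₓ t = 64.81 × 16.31 = 1057 m.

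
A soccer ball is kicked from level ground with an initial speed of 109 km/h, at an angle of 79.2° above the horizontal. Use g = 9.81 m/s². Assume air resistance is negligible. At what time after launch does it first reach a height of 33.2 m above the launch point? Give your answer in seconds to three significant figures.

1.48 s

Convert: 109 km/h = 109/3.6 = 30.28 m/s.
Components: vₓ = 30.28 cos 79.2° = 5.673 m/s, v_y0 = 30.28 sin 79.2° = 29.74 m/s.
Height y(t) = 29.74 t − 4.905 t² = 33.2 gives 4.905 t² − 29.74 t + 33.2 = 0.
Quadratic formula: t = (29.74 ± √233.17) / 9.81 = (29.74 ± 15.27) / 9.81 → t = 1.475 s or 4.588 s.
The first (ascending) time is 1.475 s.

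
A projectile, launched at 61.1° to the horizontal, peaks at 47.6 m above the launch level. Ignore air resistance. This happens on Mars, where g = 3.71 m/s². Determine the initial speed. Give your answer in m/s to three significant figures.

21.5 m/s

At the peak v_y = 0, so v_y0 = √(2gH) = √(2 × 3.71 × 47.6) = 18.79 m/s.
v_y0 = v₀ sin θ ⇒ v₀ = 18.79 / sin 61.1° = 21.47 m/s.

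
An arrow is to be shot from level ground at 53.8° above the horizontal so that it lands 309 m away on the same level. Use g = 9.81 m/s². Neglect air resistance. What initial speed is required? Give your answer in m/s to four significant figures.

Level-ground range: R = v₀² sin(2θ)/g, so v₀ = √(gR / sin 2θ).
v₀ = √(9.81 × 309 / sin 107.6°) = √(3031 / 0.9532) = √3180.2 = 56.39 m/s.

56.39 m/s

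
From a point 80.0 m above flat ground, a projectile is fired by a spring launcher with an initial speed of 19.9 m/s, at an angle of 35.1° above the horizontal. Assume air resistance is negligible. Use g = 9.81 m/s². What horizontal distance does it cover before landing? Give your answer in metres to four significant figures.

87.43 m

Components: vₓ = 19.90 cos 35.1° = 16.28 m/s, v_y0 = 19.90 sin 35.1° = 11.44 m/s.
Vertical motion (up positive, ground at y = 0): 4.905 t² − (11.44) t − 80.0 = 0, so t = (11.44 + √(11.44² + 2·9.81·80.0)) / 9.81 = (11.44 + 41.24) / 9.81 = 5.370 s.
Horizontal distance: R = vₓ t = 16.28 × 5.370 = 87.43 m.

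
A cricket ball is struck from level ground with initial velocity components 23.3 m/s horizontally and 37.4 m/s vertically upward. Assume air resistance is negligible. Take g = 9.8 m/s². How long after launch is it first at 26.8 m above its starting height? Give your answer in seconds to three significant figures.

0.801 s

Height y(t) = 37.40 t − 4.900 t² = 26.8 gives 4.900 t² − 37.40 t + 26.8 = 0.
t = [37.40 ± √(37.40² − 2·9.80·26.8)] / 9.80 = (37.40 ± 29.55) / 9.80, so t = 0.8005 s or t = 6.832 s.
The first (ascending) time is 0.8005 s.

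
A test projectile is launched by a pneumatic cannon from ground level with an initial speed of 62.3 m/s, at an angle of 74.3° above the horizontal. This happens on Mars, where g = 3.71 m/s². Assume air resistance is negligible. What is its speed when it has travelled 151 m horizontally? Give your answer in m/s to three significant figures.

31.6 m/s

Horizontal component vₓ = 62.30 cos 74.3° = 16.86 m/s; vertical v_y0 = 62.30 sin 74.3° = 59.98 m/s.
x = vₓ t ⇒ t = 151/16.86 = 8.957 s.
Vertical velocity there: v_y = v_y0 − g t = 59.98 − 3.71 × 8.957 = 26.75 m/s.
Speed: √(vₓ² + v_y²) = √(16.86² + 26.75²) = 31.62 m/s.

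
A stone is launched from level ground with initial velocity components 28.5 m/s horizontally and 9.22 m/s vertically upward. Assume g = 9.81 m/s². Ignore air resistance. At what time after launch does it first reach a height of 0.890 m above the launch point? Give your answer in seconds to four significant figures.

Height y(t) = 9.220 t − 4.905 t² = 0.890 gives 4.905 t² − 9.220 t + 0.890 = 0.
t = [9.220 ± √(9.220² − 2·9.81·0.890)] / 9.81 = (9.220 ± 8.219) / 9.81, so t = 0.1021 s or t = 1.778 s.
The first (ascending) time is 0.1021 s.

0.1021 s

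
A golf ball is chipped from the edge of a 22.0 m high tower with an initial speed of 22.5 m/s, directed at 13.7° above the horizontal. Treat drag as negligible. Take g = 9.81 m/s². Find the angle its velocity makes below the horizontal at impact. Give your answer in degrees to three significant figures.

Horizontal component vₓ = 22.50 cos 13.7° = 21.86 m/s; vertical v_y0 = 22.50 sin 13.7° = 5.329 m/s.
Vertical motion (up positive, ground at y = 0): 4.905 t² − (5.329) t − 22.0 = 0, so t = (5.329 + √(5.329² + 2·9.81·22.0)) / 9.81 = (5.329 + 21.45) / 9.81 = 2.730 s.
At impact: v_y = v_y0 − g t = −21.45 m/s; vₓ = 21.86 m/s.
Angle below horizontal: arctan(|v_y|/vₓ) = arctan(21.45/21.86) = 44.46°.

44.5°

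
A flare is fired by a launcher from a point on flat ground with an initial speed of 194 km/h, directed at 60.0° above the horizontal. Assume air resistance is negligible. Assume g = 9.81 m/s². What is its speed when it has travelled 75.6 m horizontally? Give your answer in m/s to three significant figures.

33.1 m/s

Convert: 194 km/h = 194/3.6 = 53.89 m/s.
vₓ = 53.89 cos 60.0° = 26.94 m/s; v_y0 = 53.89 sin 60.0° = 46.67 m/s.
x = vₓ t ⇒ t = 75.6/26.94 = 2.806 s.
Vertical velocity there: v_y = v_y0 − g t = 46.67 − 9.81 × 2.806 = 19.14 m/s.
Speed: √(vₓ² + v_y²) = √(26.94² + 19.14²) = 33.05 m/s.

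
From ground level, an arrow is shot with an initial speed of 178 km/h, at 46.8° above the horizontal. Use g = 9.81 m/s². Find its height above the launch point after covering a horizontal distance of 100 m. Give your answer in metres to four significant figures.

Convert: 178 km/h = 178/3.6 = 49.44 m/s.
Components: vₓ = 49.44 cos 46.8° = 33.85 m/s, v_y0 = 49.44 sin 46.8° = 36.04 m/s.
Time to reach x = 100 m: t = x/vₓ = 100/33.85 = 2.954 s.
Height: y = v_y0 t − ½ g t² = 36.04 × 2.954 − 4.905 × 2.954² = 106.5 − 42.82 = 63.67 m.

63.67 m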